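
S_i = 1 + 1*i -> [1, 2, 3, 4, 5]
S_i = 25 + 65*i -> [25, 90, 155, 220, 285]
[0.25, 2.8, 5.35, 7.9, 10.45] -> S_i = 0.25 + 2.55*i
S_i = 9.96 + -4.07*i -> [9.96, 5.89, 1.82, -2.25, -6.32]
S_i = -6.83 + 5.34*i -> [-6.83, -1.49, 3.85, 9.19, 14.53]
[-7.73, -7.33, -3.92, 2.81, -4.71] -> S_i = Random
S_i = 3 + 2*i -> [3, 5, 7, 9, 11]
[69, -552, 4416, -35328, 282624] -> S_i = 69*-8^i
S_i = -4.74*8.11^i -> [-4.74, -38.44, -311.76, -2528.37, -20505.09]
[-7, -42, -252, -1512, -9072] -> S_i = -7*6^i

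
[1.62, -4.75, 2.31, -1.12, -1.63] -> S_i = Random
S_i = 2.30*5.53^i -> [2.3, 12.72, 70.34, 388.96, 2150.94]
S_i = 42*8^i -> [42, 336, 2688, 21504, 172032]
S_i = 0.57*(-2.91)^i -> [0.57, -1.66, 4.83, -14.05, 40.87]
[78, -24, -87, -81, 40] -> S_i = Random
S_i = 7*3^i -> [7, 21, 63, 189, 567]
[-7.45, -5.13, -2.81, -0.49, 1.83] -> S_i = -7.45 + 2.32*i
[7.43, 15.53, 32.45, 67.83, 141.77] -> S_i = 7.43*2.09^i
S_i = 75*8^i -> [75, 600, 4800, 38400, 307200]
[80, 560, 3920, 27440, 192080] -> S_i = 80*7^i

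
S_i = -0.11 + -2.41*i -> [-0.11, -2.52, -4.93, -7.34, -9.75]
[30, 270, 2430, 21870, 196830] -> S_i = 30*9^i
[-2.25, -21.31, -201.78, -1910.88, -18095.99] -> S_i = -2.25*9.47^i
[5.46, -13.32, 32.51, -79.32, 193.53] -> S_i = 5.46*(-2.44)^i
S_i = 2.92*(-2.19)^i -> [2.92, -6.39, 14.0, -30.67, 67.17]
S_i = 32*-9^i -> [32, -288, 2592, -23328, 209952]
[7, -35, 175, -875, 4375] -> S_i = 7*-5^i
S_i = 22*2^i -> [22, 44, 88, 176, 352]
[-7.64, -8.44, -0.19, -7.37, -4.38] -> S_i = Random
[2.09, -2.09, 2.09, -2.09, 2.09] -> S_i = 2.09*(-1.00)^i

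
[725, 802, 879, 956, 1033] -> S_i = 725 + 77*i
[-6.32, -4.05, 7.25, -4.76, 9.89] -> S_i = Random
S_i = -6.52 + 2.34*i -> [-6.52, -4.18, -1.84, 0.5, 2.84]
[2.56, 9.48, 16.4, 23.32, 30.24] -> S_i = 2.56 + 6.92*i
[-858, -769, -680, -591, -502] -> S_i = -858 + 89*i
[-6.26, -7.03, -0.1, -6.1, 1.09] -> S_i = Random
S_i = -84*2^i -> [-84, -168, -336, -672, -1344]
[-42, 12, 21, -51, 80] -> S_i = Random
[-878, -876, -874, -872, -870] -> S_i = -878 + 2*i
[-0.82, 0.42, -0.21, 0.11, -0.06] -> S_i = -0.82*(-0.51)^i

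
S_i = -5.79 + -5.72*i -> [-5.79, -11.51, -17.23, -22.95, -28.67]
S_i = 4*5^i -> [4, 20, 100, 500, 2500]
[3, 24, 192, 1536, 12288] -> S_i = 3*8^i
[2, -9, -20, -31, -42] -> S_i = 2 + -11*i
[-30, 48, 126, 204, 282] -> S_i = -30 + 78*i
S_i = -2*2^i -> [-2, -4, -8, -16, -32]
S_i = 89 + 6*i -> [89, 95, 101, 107, 113]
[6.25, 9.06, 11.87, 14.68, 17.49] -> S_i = 6.25 + 2.81*i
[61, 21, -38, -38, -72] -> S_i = Random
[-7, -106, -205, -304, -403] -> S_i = -7 + -99*i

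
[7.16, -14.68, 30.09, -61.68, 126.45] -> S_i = 7.16*(-2.05)^i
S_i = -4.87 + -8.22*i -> [-4.87, -13.09, -21.31, -29.53, -37.75]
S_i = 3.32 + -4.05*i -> [3.32, -0.73, -4.78, -8.83, -12.88]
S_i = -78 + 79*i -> [-78, 1, 80, 159, 238]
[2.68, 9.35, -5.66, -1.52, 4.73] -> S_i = Random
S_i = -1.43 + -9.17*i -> [-1.43, -10.6, -19.77, -28.94, -38.11]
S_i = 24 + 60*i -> [24, 84, 144, 204, 264]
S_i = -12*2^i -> [-12, -24, -48, -96, -192]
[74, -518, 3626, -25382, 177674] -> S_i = 74*-7^i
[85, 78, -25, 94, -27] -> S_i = Random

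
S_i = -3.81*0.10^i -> [-3.81, -0.38, -0.04, -0.0, -0.0]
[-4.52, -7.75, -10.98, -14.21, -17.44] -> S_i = -4.52 + -3.23*i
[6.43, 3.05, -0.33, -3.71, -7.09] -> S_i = 6.43 + -3.38*i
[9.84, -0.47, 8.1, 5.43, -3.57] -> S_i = Random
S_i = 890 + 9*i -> [890, 899, 908, 917, 926]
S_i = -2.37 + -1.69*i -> [-2.37, -4.06, -5.75, -7.44, -9.13]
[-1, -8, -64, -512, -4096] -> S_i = -1*8^i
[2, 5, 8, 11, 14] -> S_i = 2 + 3*i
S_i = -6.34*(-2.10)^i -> [-6.34, 13.31, -27.96, 58.71, -123.3]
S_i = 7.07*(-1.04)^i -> [7.07, -7.35, 7.65, -7.95, 8.27]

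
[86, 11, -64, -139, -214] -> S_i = 86 + -75*i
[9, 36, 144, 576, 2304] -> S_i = 9*4^i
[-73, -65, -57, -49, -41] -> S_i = -73 + 8*i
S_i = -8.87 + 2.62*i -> [-8.87, -6.25, -3.63, -1.01, 1.61]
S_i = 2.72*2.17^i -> [2.72, 5.9, 12.81, 27.79, 60.31]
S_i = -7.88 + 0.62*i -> [-7.88, -7.26, -6.64, -6.02, -5.4]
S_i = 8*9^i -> [8, 72, 648, 5832, 52488]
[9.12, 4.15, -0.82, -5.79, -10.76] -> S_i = 9.12 + -4.97*i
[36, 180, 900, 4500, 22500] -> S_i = 36*5^i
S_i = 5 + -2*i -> [5, 3, 1, -1, -3]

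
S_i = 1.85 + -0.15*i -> [1.85, 1.7, 1.55, 1.4, 1.25]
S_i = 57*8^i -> [57, 456, 3648, 29184, 233472]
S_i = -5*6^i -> [-5, -30, -180, -1080, -6480]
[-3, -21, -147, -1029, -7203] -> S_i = -3*7^i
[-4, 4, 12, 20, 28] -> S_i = -4 + 8*i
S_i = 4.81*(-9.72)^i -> [4.81, -46.75, 454.44, -4417.17, 42934.87]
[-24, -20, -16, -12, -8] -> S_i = -24 + 4*i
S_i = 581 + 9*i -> [581, 590, 599, 608, 617]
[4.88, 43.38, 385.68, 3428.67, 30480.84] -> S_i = 4.88*8.89^i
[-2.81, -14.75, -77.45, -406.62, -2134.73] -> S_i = -2.81*5.25^i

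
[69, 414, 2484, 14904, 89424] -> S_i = 69*6^i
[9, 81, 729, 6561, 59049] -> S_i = 9*9^i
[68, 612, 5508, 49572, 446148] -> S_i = 68*9^i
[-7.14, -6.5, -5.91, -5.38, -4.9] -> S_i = -7.14*0.91^i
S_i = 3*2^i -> [3, 6, 12, 24, 48]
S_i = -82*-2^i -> [-82, 164, -328, 656, -1312]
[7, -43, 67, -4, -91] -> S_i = Random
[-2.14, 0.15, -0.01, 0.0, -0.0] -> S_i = -2.14*(-0.07)^i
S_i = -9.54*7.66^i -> [-9.54, -73.08, -559.77, -4287.8, -32844.56]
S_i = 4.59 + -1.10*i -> [4.59, 3.49, 2.39, 1.29, 0.19]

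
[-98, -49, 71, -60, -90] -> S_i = Random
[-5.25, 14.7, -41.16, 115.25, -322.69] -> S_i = -5.25*(-2.80)^i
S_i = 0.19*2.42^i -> [0.19, 0.46, 1.11, 2.69, 6.52]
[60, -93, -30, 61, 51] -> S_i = Random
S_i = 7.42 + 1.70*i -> [7.42, 9.12, 10.82, 12.52, 14.22]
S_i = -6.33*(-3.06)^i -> [-6.33, 19.37, -59.27, 181.37, -555.0]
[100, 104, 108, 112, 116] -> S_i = 100 + 4*i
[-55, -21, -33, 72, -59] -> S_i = Random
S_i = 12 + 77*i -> [12, 89, 166, 243, 320]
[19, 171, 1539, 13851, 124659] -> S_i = 19*9^i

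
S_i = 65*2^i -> [65, 130, 260, 520, 1040]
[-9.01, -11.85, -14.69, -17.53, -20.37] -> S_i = -9.01 + -2.84*i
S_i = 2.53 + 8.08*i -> [2.53, 10.61, 18.69, 26.77, 34.85]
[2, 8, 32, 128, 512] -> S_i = 2*4^i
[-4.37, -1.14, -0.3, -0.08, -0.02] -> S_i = -4.37*0.26^i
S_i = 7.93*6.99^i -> [7.93, 55.43, 387.46, 2708.35, 18931.36]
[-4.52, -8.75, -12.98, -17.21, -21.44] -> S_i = -4.52 + -4.23*i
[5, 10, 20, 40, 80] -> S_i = 5*2^i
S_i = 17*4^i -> [17, 68, 272, 1088, 4352]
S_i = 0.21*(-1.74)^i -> [0.21, -0.37, 0.64, -1.11, 1.92]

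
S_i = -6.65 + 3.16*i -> [-6.65, -3.49, -0.33, 2.83, 5.99]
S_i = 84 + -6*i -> [84, 78, 72, 66, 60]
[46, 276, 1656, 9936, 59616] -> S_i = 46*6^i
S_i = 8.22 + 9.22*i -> [8.22, 17.44, 26.66, 35.88, 45.1]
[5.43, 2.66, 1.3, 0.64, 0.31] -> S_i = 5.43*0.49^i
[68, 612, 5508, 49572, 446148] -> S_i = 68*9^i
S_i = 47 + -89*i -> [47, -42, -131, -220, -309]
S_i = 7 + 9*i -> [7, 16, 25, 34, 43]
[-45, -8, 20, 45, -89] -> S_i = Random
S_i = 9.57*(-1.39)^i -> [9.57, -13.3, 18.49, -25.7, 35.72]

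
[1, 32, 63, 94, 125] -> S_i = 1 + 31*i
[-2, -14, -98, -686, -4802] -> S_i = -2*7^i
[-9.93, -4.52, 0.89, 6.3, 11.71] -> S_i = -9.93 + 5.41*i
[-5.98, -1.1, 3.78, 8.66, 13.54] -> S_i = -5.98 + 4.88*i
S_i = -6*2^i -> [-6, -12, -24, -48, -96]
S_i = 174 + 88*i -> [174, 262, 350, 438, 526]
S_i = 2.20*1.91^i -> [2.2, 4.2, 8.03, 15.33, 29.28]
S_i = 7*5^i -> [7, 35, 175, 875, 4375]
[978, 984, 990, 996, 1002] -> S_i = 978 + 6*i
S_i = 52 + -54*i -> [52, -2, -56, -110, -164]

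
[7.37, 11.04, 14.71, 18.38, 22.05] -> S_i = 7.37 + 3.67*i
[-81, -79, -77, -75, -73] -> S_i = -81 + 2*i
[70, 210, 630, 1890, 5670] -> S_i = 70*3^i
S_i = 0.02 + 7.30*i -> [0.02, 7.32, 14.62, 21.92, 29.22]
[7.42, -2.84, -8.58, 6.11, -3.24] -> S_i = Random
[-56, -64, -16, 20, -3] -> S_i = Random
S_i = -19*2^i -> [-19, -38, -76, -152, -304]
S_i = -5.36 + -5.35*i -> [-5.36, -10.71, -16.06, -21.41, -26.76]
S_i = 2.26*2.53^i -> [2.26, 5.72, 14.47, 36.6, 92.6]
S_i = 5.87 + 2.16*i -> [5.87, 8.03, 10.19, 12.35, 14.51]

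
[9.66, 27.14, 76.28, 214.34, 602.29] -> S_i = 9.66*2.81^i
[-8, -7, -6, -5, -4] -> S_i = -8 + 1*i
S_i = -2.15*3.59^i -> [-2.15, -7.72, -27.71, -99.48, -357.12]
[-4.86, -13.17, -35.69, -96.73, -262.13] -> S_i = -4.86*2.71^i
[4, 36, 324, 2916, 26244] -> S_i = 4*9^i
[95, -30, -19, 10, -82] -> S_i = Random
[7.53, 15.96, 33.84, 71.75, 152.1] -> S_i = 7.53*2.12^i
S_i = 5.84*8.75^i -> [5.84, 51.1, 447.12, 3912.34, 34233.01]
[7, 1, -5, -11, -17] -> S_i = 7 + -6*i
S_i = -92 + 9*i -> [-92, -83, -74, -65, -56]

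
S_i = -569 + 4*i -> [-569, -565, -561, -557, -553]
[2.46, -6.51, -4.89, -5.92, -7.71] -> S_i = Random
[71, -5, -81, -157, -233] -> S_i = 71 + -76*i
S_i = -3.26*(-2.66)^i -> [-3.26, 8.67, -23.07, 61.36, -163.21]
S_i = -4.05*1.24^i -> [-4.05, -5.02, -6.23, -7.72, -9.58]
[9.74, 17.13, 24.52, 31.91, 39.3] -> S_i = 9.74 + 7.39*i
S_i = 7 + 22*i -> [7, 29, 51, 73, 95]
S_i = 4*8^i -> [4, 32, 256, 2048, 16384]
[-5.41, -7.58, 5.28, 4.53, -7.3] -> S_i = Random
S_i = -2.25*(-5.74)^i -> [-2.25, 12.92, -74.13, 425.52, -2442.47]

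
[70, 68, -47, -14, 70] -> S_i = Random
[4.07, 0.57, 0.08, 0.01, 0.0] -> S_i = 4.07*0.14^i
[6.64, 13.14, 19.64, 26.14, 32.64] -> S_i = 6.64 + 6.50*i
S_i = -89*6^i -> [-89, -534, -3204, -19224, -115344]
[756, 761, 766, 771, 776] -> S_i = 756 + 5*i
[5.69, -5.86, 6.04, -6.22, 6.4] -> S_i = 5.69*(-1.03)^i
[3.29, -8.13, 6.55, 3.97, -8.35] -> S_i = Random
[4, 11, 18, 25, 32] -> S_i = 4 + 7*i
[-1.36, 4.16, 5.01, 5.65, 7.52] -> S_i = Random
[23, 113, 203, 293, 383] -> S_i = 23 + 90*i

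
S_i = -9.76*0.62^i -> [-9.76, -6.05, -3.75, -2.33, -1.44]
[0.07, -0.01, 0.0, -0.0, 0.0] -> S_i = 0.07*(-0.17)^i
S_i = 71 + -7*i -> [71, 64, 57, 50, 43]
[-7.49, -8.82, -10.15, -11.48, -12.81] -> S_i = -7.49 + -1.33*i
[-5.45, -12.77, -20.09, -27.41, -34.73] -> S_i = -5.45 + -7.32*i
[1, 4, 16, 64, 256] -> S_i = 1*4^i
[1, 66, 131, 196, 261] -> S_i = 1 + 65*i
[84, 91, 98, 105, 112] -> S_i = 84 + 7*i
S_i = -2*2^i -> [-2, -4, -8, -16, -32]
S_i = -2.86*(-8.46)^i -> [-2.86, 24.2, -204.69, 1731.72, -14650.33]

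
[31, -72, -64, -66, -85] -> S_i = Random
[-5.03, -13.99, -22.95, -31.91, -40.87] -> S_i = -5.03 + -8.96*i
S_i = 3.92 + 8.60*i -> [3.92, 12.52, 21.12, 29.72, 38.32]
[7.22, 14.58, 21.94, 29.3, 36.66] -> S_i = 7.22 + 7.36*i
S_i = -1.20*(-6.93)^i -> [-1.2, 8.32, -57.63, 399.38, -2767.67]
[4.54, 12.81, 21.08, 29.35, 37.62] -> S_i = 4.54 + 8.27*i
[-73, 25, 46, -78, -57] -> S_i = Random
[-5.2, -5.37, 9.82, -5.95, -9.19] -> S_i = Random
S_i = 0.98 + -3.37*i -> [0.98, -2.39, -5.76, -9.13, -12.5]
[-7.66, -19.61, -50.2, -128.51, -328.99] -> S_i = -7.66*2.56^i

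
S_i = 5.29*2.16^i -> [5.29, 11.43, 24.68, 53.31, 115.15]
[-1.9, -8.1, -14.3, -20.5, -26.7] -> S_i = -1.90 + -6.20*i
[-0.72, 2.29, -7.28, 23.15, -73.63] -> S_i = -0.72*(-3.18)^i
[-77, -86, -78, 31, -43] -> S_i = Random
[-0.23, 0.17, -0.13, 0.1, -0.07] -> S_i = -0.23*(-0.75)^i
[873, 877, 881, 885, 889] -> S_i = 873 + 4*i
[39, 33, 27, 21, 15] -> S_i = 39 + -6*i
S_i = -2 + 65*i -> [-2, 63, 128, 193, 258]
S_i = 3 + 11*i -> [3, 14, 25, 36, 47]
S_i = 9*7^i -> [9, 63, 441, 3087, 21609]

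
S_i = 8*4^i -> [8, 32, 128, 512, 2048]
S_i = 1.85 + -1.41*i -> [1.85, 0.44, -0.97, -2.38, -3.79]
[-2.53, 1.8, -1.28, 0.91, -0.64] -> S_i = -2.53*(-0.71)^i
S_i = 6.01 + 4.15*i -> [6.01, 10.16, 14.31, 18.46, 22.61]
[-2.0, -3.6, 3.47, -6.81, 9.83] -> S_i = Random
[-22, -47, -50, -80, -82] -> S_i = Random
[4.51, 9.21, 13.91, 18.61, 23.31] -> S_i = 4.51 + 4.70*i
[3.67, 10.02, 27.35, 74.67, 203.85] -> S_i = 3.67*2.73^i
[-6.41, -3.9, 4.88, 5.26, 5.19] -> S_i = Random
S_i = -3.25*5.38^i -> [-3.25, -17.48, -94.07, -506.09, -2722.78]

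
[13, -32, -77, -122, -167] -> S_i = 13 + -45*i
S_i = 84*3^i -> [84, 252, 756, 2268, 6804]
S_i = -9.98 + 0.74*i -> [-9.98, -9.24, -8.5, -7.76, -7.02]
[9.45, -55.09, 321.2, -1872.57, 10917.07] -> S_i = 9.45*(-5.83)^i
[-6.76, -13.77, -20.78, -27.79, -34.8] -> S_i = -6.76 + -7.01*i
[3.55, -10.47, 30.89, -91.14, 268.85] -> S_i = 3.55*(-2.95)^i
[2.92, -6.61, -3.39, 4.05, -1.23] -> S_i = Random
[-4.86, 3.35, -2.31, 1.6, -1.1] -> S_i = -4.86*(-0.69)^i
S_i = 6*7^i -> [6, 42, 294, 2058, 14406]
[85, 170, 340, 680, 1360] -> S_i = 85*2^i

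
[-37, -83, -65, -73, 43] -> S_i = Random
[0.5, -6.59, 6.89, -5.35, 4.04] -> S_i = Random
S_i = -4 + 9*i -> [-4, 5, 14, 23, 32]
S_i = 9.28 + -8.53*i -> [9.28, 0.75, -7.78, -16.31, -24.84]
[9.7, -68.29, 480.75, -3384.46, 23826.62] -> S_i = 9.70*(-7.04)^i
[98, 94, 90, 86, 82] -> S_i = 98 + -4*i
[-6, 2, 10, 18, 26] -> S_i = -6 + 8*i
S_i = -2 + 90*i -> [-2, 88, 178, 268, 358]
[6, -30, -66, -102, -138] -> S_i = 6 + -36*i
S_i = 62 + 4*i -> [62, 66, 70, 74, 78]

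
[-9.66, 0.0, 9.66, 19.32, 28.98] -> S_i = -9.66 + 9.66*i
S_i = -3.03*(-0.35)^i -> [-3.03, 1.06, -0.37, 0.13, -0.05]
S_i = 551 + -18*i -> [551, 533, 515, 497, 479]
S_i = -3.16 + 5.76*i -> [-3.16, 2.6, 8.36, 14.12, 19.88]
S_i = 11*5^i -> [11, 55, 275, 1375, 6875]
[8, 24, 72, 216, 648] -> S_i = 8*3^i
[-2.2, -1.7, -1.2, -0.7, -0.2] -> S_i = -2.20 + 0.50*i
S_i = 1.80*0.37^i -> [1.8, 0.67, 0.25, 0.09, 0.03]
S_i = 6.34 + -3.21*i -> [6.34, 3.13, -0.08, -3.29, -6.5]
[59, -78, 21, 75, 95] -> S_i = Random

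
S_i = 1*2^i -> [1, 2, 4, 8, 16]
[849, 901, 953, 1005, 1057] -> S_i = 849 + 52*i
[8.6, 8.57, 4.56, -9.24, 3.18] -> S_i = Random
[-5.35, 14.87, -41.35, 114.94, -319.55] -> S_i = -5.35*(-2.78)^i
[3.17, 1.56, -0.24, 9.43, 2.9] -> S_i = Random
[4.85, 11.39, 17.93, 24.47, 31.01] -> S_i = 4.85 + 6.54*i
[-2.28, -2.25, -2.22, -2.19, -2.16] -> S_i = -2.28 + 0.03*i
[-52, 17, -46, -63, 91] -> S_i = Random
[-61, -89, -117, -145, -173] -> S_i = -61 + -28*i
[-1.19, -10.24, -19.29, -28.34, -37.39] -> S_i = -1.19 + -9.05*i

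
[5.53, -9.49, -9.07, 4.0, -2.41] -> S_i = Random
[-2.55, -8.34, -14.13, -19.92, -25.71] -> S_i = -2.55 + -5.79*i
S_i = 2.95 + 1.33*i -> [2.95, 4.28, 5.61, 6.94, 8.27]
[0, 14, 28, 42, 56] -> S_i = 0 + 14*i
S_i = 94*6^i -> [94, 564, 3384, 20304, 121824]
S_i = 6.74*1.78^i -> [6.74, 12.0, 21.36, 38.01, 67.66]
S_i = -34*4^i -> [-34, -136, -544, -2176, -8704]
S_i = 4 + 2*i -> [4, 6, 8, 10, 12]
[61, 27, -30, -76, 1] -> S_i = Random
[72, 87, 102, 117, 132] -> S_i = 72 + 15*i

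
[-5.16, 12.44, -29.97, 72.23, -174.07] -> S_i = -5.16*(-2.41)^i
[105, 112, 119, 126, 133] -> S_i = 105 + 7*i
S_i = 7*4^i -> [7, 28, 112, 448, 1792]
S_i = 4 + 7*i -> [4, 11, 18, 25, 32]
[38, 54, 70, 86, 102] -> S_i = 38 + 16*i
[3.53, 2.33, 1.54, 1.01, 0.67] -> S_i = 3.53*0.66^i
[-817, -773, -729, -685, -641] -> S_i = -817 + 44*i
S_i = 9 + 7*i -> [9, 16, 23, 30, 37]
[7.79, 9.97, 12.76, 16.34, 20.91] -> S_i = 7.79*1.28^i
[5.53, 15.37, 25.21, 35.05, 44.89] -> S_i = 5.53 + 9.84*i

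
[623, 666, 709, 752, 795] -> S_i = 623 + 43*i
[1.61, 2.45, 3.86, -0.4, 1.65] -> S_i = Random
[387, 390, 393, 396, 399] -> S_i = 387 + 3*i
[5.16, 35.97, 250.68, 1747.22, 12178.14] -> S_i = 5.16*6.97^i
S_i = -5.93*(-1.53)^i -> [-5.93, 9.07, -13.88, 21.24, -32.5]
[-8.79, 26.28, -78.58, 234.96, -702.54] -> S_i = -8.79*(-2.99)^i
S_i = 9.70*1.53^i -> [9.7, 14.84, 22.71, 34.74, 53.15]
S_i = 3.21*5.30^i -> [3.21, 17.01, 90.17, 477.9, 2532.84]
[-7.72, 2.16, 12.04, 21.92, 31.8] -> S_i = -7.72 + 9.88*i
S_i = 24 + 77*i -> [24, 101, 178, 255, 332]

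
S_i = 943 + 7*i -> [943, 950, 957, 964, 971]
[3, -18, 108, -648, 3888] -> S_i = 3*-6^i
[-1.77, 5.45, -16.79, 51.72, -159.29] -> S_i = -1.77*(-3.08)^i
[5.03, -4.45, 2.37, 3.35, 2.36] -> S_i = Random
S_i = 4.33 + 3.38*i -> [4.33, 7.71, 11.09, 14.47, 17.85]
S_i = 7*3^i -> [7, 21, 63, 189, 567]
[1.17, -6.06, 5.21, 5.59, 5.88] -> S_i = Random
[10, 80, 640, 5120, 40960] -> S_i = 10*8^i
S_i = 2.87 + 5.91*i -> [2.87, 8.78, 14.69, 20.6, 26.51]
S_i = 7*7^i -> [7, 49, 343, 2401, 16807]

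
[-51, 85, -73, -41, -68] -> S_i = Random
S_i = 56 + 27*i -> [56, 83, 110, 137, 164]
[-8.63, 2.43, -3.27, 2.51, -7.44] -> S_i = Random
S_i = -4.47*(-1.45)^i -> [-4.47, 6.48, -9.4, 13.63, -19.76]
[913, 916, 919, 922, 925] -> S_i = 913 + 3*i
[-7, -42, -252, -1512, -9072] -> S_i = -7*6^i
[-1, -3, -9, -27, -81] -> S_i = -1*3^i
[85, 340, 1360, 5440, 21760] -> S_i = 85*4^i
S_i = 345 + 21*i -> [345, 366, 387, 408, 429]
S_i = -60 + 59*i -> [-60, -1, 58, 117, 176]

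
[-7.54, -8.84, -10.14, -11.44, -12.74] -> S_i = -7.54 + -1.30*i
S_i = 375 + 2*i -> [375, 377, 379, 381, 383]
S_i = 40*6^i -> [40, 240, 1440, 8640, 51840]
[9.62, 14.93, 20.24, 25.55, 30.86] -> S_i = 9.62 + 5.31*i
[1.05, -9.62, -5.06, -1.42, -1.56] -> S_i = Random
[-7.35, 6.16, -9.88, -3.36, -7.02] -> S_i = Random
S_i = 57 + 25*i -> [57, 82, 107, 132, 157]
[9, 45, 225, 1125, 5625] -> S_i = 9*5^i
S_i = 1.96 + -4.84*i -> [1.96, -2.88, -7.72, -12.56, -17.4]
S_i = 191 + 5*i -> [191, 196, 201, 206, 211]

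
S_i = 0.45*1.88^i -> [0.45, 0.85, 1.59, 2.99, 5.62]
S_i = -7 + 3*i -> [-7, -4, -1, 2, 5]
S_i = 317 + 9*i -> [317, 326, 335, 344, 353]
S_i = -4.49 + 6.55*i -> [-4.49, 2.06, 8.61, 15.16, 21.71]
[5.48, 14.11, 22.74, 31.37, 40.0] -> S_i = 5.48 + 8.63*i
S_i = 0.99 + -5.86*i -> [0.99, -4.87, -10.73, -16.59, -22.45]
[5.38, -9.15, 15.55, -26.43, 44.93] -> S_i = 5.38*(-1.70)^i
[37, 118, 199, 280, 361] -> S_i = 37 + 81*i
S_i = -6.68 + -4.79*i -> [-6.68, -11.47, -16.26, -21.05, -25.84]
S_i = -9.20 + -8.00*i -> [-9.2, -17.2, -25.2, -33.2, -41.2]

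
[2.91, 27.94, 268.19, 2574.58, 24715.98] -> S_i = 2.91*9.60^i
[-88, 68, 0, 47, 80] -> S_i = Random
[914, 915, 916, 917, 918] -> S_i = 914 + 1*i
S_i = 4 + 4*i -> [4, 8, 12, 16, 20]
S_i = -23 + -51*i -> [-23, -74, -125, -176, -227]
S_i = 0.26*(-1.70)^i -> [0.26, -0.44, 0.75, -1.28, 2.17]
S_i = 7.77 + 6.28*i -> [7.77, 14.05, 20.33, 26.61, 32.89]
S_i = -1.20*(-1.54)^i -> [-1.2, 1.85, -2.85, 4.38, -6.75]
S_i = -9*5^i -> [-9, -45, -225, -1125, -5625]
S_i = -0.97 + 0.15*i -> [-0.97, -0.82, -0.67, -0.52, -0.37]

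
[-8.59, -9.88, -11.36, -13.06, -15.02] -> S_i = -8.59*1.15^i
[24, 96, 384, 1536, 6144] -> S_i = 24*4^i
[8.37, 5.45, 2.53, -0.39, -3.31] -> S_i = 8.37 + -2.92*i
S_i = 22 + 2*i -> [22, 24, 26, 28, 30]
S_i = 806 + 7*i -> [806, 813, 820, 827, 834]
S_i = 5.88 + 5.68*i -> [5.88, 11.56, 17.24, 22.92, 28.6]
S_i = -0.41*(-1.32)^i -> [-0.41, 0.54, -0.71, 0.94, -1.24]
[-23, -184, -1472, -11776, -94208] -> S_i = -23*8^i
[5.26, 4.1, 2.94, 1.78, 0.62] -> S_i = 5.26 + -1.16*i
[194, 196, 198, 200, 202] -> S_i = 194 + 2*i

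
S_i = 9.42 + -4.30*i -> [9.42, 5.12, 0.82, -3.48, -7.78]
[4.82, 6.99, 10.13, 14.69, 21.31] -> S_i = 4.82*1.45^i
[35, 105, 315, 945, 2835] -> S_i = 35*3^i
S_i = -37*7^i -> [-37, -259, -1813, -12691, -88837]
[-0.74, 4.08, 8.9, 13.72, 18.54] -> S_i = -0.74 + 4.82*i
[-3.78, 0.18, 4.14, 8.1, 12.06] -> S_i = -3.78 + 3.96*i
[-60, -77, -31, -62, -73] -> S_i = Random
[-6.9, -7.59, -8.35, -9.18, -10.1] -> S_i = -6.90*1.10^i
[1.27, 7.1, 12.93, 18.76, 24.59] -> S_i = 1.27 + 5.83*i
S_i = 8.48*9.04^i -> [8.48, 76.66, 693.0, 6264.71, 56633.0]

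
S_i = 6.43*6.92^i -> [6.43, 44.5, 307.91, 2130.73, 14744.68]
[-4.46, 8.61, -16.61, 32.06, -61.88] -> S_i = -4.46*(-1.93)^i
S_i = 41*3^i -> [41, 123, 369, 1107, 3321]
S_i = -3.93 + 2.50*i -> [-3.93, -1.43, 1.07, 3.57, 6.07]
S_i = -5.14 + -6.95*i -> [-5.14, -12.09, -19.04, -25.99, -32.94]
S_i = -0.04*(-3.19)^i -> [-0.04, 0.13, -0.41, 1.3, -4.14]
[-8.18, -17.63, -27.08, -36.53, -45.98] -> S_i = -8.18 + -9.45*i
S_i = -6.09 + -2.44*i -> [-6.09, -8.53, -10.97, -13.41, -15.85]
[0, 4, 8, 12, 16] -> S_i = 0 + 4*i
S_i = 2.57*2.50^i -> [2.57, 6.42, 16.06, 40.16, 100.39]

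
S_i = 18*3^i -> [18, 54, 162, 486, 1458]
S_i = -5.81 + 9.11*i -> [-5.81, 3.3, 12.41, 21.52, 30.63]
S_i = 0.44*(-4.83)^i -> [0.44, -2.13, 10.26, -49.58, 239.46]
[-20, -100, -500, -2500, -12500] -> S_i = -20*5^i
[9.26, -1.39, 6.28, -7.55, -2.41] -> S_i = Random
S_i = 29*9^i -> [29, 261, 2349, 21141, 190269]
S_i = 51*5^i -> [51, 255, 1275, 6375, 31875]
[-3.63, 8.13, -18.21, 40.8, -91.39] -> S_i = -3.63*(-2.24)^i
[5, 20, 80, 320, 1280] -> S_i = 5*4^i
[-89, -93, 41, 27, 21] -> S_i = Random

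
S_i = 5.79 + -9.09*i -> [5.79, -3.3, -12.39, -21.48, -30.57]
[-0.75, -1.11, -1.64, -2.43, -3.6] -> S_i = -0.75*1.48^i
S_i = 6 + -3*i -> [6, 3, 0, -3, -6]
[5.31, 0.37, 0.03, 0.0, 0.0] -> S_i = 5.31*0.07^i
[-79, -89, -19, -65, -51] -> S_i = Random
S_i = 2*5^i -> [2, 10, 50, 250, 1250]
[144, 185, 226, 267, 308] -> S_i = 144 + 41*i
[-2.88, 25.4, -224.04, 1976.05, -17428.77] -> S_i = -2.88*(-8.82)^i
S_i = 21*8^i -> [21, 168, 1344, 10752, 86016]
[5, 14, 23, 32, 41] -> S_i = 5 + 9*i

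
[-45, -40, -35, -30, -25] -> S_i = -45 + 5*i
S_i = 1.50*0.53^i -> [1.5, 0.8, 0.42, 0.22, 0.12]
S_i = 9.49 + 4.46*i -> [9.49, 13.95, 18.41, 22.87, 27.33]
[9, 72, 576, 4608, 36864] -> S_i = 9*8^i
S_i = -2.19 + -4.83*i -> [-2.19, -7.02, -11.85, -16.68, -21.51]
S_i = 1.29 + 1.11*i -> [1.29, 2.4, 3.51, 4.62, 5.73]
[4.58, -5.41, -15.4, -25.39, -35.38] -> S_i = 4.58 + -9.99*i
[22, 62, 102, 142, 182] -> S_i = 22 + 40*i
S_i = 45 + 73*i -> [45, 118, 191, 264, 337]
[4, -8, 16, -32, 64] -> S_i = 4*-2^i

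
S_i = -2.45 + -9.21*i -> [-2.45, -11.66, -20.87, -30.08, -39.29]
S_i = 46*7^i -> [46, 322, 2254, 15778, 110446]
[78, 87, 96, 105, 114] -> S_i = 78 + 9*i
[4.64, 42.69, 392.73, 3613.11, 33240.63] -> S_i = 4.64*9.20^i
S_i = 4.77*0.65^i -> [4.77, 3.1, 2.02, 1.31, 0.85]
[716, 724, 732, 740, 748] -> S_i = 716 + 8*i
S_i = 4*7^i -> [4, 28, 196, 1372, 9604]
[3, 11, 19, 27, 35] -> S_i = 3 + 8*i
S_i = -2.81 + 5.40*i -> [-2.81, 2.59, 7.99, 13.39, 18.79]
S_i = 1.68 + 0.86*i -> [1.68, 2.54, 3.4, 4.26, 5.12]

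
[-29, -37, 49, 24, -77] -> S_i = Random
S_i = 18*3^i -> [18, 54, 162, 486, 1458]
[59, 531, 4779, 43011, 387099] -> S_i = 59*9^i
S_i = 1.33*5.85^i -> [1.33, 7.78, 45.52, 266.27, 1557.67]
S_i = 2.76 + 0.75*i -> [2.76, 3.51, 4.26, 5.01, 5.76]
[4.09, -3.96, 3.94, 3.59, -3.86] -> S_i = Random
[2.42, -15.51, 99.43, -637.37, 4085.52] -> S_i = 2.42*(-6.41)^i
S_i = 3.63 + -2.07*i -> [3.63, 1.56, -0.51, -2.58, -4.65]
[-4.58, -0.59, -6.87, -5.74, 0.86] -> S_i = Random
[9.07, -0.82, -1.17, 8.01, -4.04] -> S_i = Random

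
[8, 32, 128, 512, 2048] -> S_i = 8*4^i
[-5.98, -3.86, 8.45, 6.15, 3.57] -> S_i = Random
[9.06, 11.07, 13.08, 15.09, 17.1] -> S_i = 9.06 + 2.01*i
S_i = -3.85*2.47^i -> [-3.85, -9.51, -23.49, -58.02, -143.3]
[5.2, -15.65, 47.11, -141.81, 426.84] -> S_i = 5.20*(-3.01)^i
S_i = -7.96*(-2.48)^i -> [-7.96, 19.74, -48.96, 121.41, -301.11]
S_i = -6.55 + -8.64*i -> [-6.55, -15.19, -23.83, -32.47, -41.11]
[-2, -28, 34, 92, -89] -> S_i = Random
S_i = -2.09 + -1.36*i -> [-2.09, -3.45, -4.81, -6.17, -7.53]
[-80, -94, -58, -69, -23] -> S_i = Random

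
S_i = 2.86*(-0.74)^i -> [2.86, -2.12, 1.57, -1.16, 0.86]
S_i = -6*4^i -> [-6, -24, -96, -384, -1536]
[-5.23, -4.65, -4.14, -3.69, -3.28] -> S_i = -5.23*0.89^i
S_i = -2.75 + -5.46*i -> [-2.75, -8.21, -13.67, -19.13, -24.59]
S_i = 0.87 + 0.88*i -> [0.87, 1.75, 2.63, 3.51, 4.39]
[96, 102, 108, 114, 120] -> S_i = 96 + 6*i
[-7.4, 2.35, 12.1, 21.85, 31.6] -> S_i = -7.40 + 9.75*i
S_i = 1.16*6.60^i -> [1.16, 7.66, 50.53, 333.5, 2201.07]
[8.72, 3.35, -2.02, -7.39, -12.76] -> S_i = 8.72 + -5.37*i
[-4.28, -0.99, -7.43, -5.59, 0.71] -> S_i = Random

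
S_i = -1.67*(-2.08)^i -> [-1.67, 3.47, -7.23, 15.03, -31.26]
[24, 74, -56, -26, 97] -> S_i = Random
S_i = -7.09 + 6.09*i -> [-7.09, -1.0, 5.09, 11.18, 17.27]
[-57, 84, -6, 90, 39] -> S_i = Random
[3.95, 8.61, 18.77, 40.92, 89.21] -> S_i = 3.95*2.18^i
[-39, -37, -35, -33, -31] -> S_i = -39 + 2*i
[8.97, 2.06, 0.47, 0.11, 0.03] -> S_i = 8.97*0.23^i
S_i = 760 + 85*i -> [760, 845, 930, 1015, 1100]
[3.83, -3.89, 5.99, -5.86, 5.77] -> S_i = Random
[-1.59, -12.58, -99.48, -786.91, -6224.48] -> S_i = -1.59*7.91^i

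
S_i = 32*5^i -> [32, 160, 800, 4000, 20000]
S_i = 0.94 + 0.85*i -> [0.94, 1.79, 2.64, 3.49, 4.34]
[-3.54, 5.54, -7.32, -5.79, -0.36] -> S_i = Random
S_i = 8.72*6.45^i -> [8.72, 56.24, 362.77, 2339.89, 15092.3]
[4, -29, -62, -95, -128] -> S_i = 4 + -33*i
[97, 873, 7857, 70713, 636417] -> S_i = 97*9^i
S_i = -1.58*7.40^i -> [-1.58, -11.69, -86.52, -640.25, -4737.88]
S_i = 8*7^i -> [8, 56, 392, 2744, 19208]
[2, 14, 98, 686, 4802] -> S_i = 2*7^i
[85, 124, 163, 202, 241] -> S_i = 85 + 39*i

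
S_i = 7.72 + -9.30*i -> [7.72, -1.58, -10.88, -20.18, -29.48]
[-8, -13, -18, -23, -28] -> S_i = -8 + -5*i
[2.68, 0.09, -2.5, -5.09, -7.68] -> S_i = 2.68 + -2.59*i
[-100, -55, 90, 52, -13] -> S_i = Random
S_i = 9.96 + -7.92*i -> [9.96, 2.04, -5.88, -13.8, -21.72]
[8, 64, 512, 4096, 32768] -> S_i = 8*8^i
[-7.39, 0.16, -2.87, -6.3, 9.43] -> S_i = Random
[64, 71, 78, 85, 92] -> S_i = 64 + 7*i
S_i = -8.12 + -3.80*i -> [-8.12, -11.92, -15.72, -19.52, -23.32]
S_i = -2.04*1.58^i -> [-2.04, -3.22, -5.09, -8.05, -12.71]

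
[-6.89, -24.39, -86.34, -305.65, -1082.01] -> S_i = -6.89*3.54^i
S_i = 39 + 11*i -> [39, 50, 61, 72, 83]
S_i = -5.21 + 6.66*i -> [-5.21, 1.45, 8.11, 14.77, 21.43]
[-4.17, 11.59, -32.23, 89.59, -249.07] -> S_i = -4.17*(-2.78)^i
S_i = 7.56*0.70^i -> [7.56, 5.29, 3.7, 2.59, 1.82]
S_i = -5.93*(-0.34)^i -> [-5.93, 2.02, -0.69, 0.23, -0.08]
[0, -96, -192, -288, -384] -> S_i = 0 + -96*i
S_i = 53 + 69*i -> [53, 122, 191, 260, 329]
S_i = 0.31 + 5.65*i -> [0.31, 5.96, 11.61, 17.26, 22.91]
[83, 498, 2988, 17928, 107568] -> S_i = 83*6^i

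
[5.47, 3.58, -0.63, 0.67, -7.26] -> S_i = Random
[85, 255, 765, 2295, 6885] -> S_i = 85*3^i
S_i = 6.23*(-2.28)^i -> [6.23, -14.2, 32.39, -73.84, 168.36]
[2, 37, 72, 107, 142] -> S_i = 2 + 35*i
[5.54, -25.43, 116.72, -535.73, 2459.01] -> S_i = 5.54*(-4.59)^i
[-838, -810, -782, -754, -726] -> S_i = -838 + 28*i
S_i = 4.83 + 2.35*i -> [4.83, 7.18, 9.53, 11.88, 14.23]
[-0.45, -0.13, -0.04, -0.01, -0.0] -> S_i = -0.45*0.29^i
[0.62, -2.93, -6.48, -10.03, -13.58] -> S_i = 0.62 + -3.55*i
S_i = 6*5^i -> [6, 30, 150, 750, 3750]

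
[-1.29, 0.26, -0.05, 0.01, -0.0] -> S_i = -1.29*(-0.20)^i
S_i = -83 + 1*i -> [-83, -82, -81, -80, -79]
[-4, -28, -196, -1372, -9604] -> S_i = -4*7^i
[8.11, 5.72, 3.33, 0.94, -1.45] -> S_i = 8.11 + -2.39*i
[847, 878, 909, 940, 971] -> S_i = 847 + 31*i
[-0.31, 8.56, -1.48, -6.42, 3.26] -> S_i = Random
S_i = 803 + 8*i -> [803, 811, 819, 827, 835]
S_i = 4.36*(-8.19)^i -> [4.36, -35.71, 292.45, -2395.18, 19616.53]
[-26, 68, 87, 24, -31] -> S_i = Random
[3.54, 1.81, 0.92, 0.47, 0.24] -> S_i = 3.54*0.51^i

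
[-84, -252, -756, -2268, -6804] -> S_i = -84*3^i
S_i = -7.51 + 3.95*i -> [-7.51, -3.56, 0.39, 4.34, 8.29]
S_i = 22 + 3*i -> [22, 25, 28, 31, 34]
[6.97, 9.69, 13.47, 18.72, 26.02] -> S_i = 6.97*1.39^i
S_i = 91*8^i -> [91, 728, 5824, 46592, 372736]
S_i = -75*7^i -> [-75, -525, -3675, -25725, -180075]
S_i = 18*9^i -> [18, 162, 1458, 13122, 118098]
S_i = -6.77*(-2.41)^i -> [-6.77, 16.32, -39.32, 94.76, -228.38]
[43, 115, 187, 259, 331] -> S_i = 43 + 72*i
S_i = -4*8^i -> [-4, -32, -256, -2048, -16384]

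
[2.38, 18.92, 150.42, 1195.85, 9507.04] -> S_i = 2.38*7.95^i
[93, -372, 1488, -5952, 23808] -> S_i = 93*-4^i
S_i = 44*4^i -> [44, 176, 704, 2816, 11264]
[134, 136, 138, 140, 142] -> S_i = 134 + 2*i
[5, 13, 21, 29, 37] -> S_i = 5 + 8*i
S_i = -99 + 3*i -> [-99, -96, -93, -90, -87]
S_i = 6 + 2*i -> [6, 8, 10, 12, 14]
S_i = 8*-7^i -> [8, -56, 392, -2744, 19208]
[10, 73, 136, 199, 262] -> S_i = 10 + 63*i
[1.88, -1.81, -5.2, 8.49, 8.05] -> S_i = Random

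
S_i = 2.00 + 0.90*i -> [2.0, 2.9, 3.8, 4.7, 5.6]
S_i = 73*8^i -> [73, 584, 4672, 37376, 299008]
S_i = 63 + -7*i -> [63, 56, 49, 42, 35]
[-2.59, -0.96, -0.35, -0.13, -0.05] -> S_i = -2.59*0.37^i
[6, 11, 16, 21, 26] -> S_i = 6 + 5*i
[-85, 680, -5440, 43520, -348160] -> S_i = -85*-8^i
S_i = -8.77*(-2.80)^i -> [-8.77, 24.56, -68.76, 192.52, -539.05]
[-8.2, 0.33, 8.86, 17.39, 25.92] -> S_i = -8.20 + 8.53*i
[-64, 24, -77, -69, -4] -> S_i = Random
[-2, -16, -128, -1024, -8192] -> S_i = -2*8^i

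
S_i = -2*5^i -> [-2, -10, -50, -250, -1250]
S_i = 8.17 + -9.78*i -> [8.17, -1.61, -11.39, -21.17, -30.95]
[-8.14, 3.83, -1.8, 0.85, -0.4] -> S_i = -8.14*(-0.47)^i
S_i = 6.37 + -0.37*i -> [6.37, 6.0, 5.63, 5.26, 4.89]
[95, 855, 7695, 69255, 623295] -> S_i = 95*9^i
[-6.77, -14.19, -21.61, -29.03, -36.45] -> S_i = -6.77 + -7.42*i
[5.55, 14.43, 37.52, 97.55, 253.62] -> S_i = 5.55*2.60^i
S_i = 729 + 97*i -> [729, 826, 923, 1020, 1117]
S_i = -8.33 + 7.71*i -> [-8.33, -0.62, 7.09, 14.8, 22.51]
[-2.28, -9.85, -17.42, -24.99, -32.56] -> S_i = -2.28 + -7.57*i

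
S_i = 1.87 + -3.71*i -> [1.87, -1.84, -5.55, -9.26, -12.97]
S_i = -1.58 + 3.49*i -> [-1.58, 1.91, 5.4, 8.89, 12.38]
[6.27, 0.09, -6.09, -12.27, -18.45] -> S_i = 6.27 + -6.18*i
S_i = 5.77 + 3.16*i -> [5.77, 8.93, 12.09, 15.25, 18.41]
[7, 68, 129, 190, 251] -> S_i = 7 + 61*i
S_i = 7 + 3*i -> [7, 10, 13, 16, 19]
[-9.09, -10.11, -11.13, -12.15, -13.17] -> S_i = -9.09 + -1.02*i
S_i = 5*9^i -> [5, 45, 405, 3645, 32805]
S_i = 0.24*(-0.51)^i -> [0.24, -0.12, 0.06, -0.03, 0.02]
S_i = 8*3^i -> [8, 24, 72, 216, 648]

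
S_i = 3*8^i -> [3, 24, 192, 1536, 12288]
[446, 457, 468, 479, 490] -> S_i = 446 + 11*i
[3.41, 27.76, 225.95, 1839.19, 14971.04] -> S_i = 3.41*8.14^i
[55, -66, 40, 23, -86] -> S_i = Random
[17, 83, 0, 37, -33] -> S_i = Random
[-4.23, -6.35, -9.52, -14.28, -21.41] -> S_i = -4.23*1.50^i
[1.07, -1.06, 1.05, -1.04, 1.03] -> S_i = 1.07*(-0.99)^i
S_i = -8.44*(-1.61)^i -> [-8.44, 13.59, -21.88, 35.22, -56.71]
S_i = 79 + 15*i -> [79, 94, 109, 124, 139]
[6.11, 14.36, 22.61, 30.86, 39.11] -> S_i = 6.11 + 8.25*i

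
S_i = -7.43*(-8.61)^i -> [-7.43, 63.97, -550.8, 4742.4, -40832.07]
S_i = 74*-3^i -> [74, -222, 666, -1998, 5994]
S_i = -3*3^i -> [-3, -9, -27, -81, -243]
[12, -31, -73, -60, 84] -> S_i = Random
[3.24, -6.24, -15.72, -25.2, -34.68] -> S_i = 3.24 + -9.48*i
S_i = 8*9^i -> [8, 72, 648, 5832, 52488]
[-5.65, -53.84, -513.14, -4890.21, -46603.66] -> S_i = -5.65*9.53^i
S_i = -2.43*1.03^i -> [-2.43, -2.5, -2.58, -2.66, -2.73]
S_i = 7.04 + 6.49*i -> [7.04, 13.53, 20.02, 26.51, 33.0]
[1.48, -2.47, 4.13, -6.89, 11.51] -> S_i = 1.48*(-1.67)^i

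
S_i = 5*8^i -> [5, 40, 320, 2560, 20480]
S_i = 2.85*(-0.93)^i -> [2.85, -2.65, 2.46, -2.29, 2.13]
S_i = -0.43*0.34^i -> [-0.43, -0.15, -0.05, -0.02, -0.01]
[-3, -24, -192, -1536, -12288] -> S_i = -3*8^i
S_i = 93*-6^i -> [93, -558, 3348, -20088, 120528]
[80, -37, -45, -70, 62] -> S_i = Random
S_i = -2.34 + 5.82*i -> [-2.34, 3.48, 9.3, 15.12, 20.94]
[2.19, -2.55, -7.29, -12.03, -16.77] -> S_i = 2.19 + -4.74*i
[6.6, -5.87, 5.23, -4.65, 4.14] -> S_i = 6.60*(-0.89)^i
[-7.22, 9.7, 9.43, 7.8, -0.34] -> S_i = Random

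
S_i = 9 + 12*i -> [9, 21, 33, 45, 57]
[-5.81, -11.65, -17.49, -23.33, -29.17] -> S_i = -5.81 + -5.84*i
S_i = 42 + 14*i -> [42, 56, 70, 84, 98]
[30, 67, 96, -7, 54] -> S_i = Random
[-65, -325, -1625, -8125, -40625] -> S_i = -65*5^i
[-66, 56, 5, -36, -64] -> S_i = Random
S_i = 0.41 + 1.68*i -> [0.41, 2.09, 3.77, 5.45, 7.13]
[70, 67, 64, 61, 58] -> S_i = 70 + -3*i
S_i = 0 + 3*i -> [0, 3, 6, 9, 12]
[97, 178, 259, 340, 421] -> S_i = 97 + 81*i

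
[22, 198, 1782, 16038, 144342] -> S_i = 22*9^i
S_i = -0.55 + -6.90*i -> [-0.55, -7.45, -14.35, -21.25, -28.15]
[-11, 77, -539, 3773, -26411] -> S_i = -11*-7^i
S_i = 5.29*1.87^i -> [5.29, 9.89, 18.5, 34.59, 64.69]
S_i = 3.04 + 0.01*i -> [3.04, 3.05, 3.06, 3.07, 3.08]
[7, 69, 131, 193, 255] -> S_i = 7 + 62*i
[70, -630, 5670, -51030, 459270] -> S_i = 70*-9^i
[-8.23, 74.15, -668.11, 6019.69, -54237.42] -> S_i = -8.23*(-9.01)^i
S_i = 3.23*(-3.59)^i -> [3.23, -11.6, 41.63, -149.45, 536.51]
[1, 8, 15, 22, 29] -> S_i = 1 + 7*i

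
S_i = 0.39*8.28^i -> [0.39, 3.23, 26.74, 221.39, 1833.1]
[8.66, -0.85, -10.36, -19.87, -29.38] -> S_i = 8.66 + -9.51*i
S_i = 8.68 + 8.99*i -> [8.68, 17.67, 26.66, 35.65, 44.64]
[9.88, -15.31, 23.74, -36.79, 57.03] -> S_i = 9.88*(-1.55)^i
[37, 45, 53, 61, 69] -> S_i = 37 + 8*i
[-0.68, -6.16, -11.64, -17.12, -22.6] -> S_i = -0.68 + -5.48*i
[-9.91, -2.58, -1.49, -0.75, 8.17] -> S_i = Random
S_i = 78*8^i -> [78, 624, 4992, 39936, 319488]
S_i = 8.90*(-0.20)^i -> [8.9, -1.78, 0.36, -0.07, 0.01]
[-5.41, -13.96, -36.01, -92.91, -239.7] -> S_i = -5.41*2.58^i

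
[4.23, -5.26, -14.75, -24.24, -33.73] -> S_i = 4.23 + -9.49*i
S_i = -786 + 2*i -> [-786, -784, -782, -780, -778]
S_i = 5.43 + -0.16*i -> [5.43, 5.27, 5.11, 4.95, 4.79]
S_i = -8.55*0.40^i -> [-8.55, -3.42, -1.37, -0.55, -0.22]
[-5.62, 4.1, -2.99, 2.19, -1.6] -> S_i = -5.62*(-0.73)^i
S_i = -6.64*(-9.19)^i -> [-6.64, 61.02, -560.79, 5153.65, -47362.01]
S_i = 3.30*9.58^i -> [3.3, 31.61, 302.86, 2901.42, 27795.6]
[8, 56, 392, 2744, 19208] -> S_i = 8*7^i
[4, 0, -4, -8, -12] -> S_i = 4 + -4*i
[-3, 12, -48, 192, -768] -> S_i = -3*-4^i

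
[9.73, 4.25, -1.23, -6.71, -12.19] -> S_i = 9.73 + -5.48*i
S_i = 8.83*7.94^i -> [8.83, 70.11, 556.67, 4420.0, 35094.8]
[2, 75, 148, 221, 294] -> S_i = 2 + 73*i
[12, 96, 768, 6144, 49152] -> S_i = 12*8^i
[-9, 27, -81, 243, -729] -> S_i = -9*-3^i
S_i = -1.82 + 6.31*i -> [-1.82, 4.49, 10.8, 17.11, 23.42]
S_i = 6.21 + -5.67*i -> [6.21, 0.54, -5.13, -10.8, -16.47]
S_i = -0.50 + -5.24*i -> [-0.5, -5.74, -10.98, -16.22, -21.46]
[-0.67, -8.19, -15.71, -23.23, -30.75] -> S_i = -0.67 + -7.52*i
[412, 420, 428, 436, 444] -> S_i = 412 + 8*i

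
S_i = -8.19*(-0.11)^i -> [-8.19, 0.9, -0.1, 0.01, -0.0]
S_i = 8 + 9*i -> [8, 17, 26, 35, 44]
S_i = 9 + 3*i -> [9, 12, 15, 18, 21]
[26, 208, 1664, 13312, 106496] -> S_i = 26*8^i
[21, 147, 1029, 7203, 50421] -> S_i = 21*7^i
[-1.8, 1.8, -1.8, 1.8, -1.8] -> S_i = -1.80*(-1.00)^i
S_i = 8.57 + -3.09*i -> [8.57, 5.48, 2.39, -0.7, -3.79]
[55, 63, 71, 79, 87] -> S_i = 55 + 8*i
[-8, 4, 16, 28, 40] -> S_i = -8 + 12*i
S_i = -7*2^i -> [-7, -14, -28, -56, -112]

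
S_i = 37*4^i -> [37, 148, 592, 2368, 9472]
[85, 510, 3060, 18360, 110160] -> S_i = 85*6^i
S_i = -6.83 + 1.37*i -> [-6.83, -5.46, -4.09, -2.72, -1.35]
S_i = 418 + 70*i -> [418, 488, 558, 628, 698]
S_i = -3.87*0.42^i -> [-3.87, -1.63, -0.68, -0.29, -0.12]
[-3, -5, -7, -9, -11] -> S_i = -3 + -2*i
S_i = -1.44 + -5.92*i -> [-1.44, -7.36, -13.28, -19.2, -25.12]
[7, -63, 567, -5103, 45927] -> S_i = 7*-9^i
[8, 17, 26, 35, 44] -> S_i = 8 + 9*i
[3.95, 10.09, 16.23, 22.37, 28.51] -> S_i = 3.95 + 6.14*i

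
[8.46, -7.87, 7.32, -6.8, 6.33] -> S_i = 8.46*(-0.93)^i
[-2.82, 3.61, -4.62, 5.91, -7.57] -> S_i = -2.82*(-1.28)^i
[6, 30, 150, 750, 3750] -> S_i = 6*5^i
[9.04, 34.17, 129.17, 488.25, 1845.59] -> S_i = 9.04*3.78^i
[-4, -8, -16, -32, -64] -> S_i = -4*2^i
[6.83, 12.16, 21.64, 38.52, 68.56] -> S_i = 6.83*1.78^i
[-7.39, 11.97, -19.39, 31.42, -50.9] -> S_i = -7.39*(-1.62)^i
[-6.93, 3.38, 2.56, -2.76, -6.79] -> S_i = Random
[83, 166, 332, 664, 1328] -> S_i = 83*2^i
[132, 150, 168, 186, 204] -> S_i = 132 + 18*i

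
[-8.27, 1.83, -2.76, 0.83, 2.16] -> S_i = Random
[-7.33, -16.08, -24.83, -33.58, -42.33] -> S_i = -7.33 + -8.75*i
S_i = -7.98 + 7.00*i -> [-7.98, -0.98, 6.02, 13.02, 20.02]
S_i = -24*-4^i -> [-24, 96, -384, 1536, -6144]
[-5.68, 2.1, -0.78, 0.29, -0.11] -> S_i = -5.68*(-0.37)^i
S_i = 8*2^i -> [8, 16, 32, 64, 128]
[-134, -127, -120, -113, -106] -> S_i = -134 + 7*i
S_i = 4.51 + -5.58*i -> [4.51, -1.07, -6.65, -12.23, -17.81]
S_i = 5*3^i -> [5, 15, 45, 135, 405]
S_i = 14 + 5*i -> [14, 19, 24, 29, 34]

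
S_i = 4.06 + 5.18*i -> [4.06, 9.24, 14.42, 19.6, 24.78]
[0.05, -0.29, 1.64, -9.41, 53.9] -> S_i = 0.05*(-5.73)^i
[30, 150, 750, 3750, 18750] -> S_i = 30*5^i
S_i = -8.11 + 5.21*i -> [-8.11, -2.9, 2.31, 7.52, 12.73]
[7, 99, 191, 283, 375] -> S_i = 7 + 92*i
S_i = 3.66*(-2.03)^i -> [3.66, -7.43, 15.08, -30.62, 62.15]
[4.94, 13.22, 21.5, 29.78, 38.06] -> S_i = 4.94 + 8.28*i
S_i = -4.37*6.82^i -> [-4.37, -29.8, -203.26, -1386.23, -9454.07]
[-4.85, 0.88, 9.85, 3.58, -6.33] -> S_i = Random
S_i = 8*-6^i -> [8, -48, 288, -1728, 10368]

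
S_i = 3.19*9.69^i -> [3.19, 30.91, 299.53, 2902.43, 28124.56]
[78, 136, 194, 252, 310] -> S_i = 78 + 58*i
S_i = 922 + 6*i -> [922, 928, 934, 940, 946]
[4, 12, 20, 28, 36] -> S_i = 4 + 8*i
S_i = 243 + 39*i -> [243, 282, 321, 360, 399]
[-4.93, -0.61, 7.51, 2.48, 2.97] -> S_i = Random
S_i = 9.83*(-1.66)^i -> [9.83, -16.32, 27.09, -44.97, 74.64]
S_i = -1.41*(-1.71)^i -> [-1.41, 2.41, -4.12, 7.05, -12.06]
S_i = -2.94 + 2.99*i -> [-2.94, 0.05, 3.04, 6.03, 9.02]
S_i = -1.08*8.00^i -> [-1.08, -8.64, -69.12, -552.96, -4423.68]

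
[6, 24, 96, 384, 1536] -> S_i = 6*4^i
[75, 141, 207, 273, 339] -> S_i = 75 + 66*i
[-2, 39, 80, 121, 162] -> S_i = -2 + 41*i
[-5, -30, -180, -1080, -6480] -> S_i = -5*6^i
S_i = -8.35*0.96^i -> [-8.35, -8.02, -7.7, -7.39, -7.09]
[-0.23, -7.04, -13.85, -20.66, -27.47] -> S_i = -0.23 + -6.81*i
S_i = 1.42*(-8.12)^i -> [1.42, -11.53, 93.63, -760.25, 6173.23]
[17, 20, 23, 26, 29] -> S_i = 17 + 3*i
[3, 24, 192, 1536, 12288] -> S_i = 3*8^i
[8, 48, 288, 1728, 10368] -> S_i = 8*6^i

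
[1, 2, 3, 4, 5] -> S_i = 1 + 1*i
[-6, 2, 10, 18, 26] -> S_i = -6 + 8*i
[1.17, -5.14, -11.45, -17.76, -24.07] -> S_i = 1.17 + -6.31*i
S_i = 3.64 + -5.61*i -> [3.64, -1.97, -7.58, -13.19, -18.8]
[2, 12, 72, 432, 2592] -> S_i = 2*6^i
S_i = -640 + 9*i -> [-640, -631, -622, -613, -604]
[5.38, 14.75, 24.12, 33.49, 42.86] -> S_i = 5.38 + 9.37*i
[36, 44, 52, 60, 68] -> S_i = 36 + 8*i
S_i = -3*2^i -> [-3, -6, -12, -24, -48]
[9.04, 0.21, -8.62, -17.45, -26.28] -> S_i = 9.04 + -8.83*i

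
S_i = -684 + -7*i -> [-684, -691, -698, -705, -712]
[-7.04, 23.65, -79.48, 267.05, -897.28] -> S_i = -7.04*(-3.36)^i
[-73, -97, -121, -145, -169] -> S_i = -73 + -24*i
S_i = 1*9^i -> [1, 9, 81, 729, 6561]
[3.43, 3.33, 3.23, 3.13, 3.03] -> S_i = 3.43 + -0.10*i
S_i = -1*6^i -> [-1, -6, -36, -216, -1296]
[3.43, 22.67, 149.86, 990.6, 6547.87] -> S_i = 3.43*6.61^i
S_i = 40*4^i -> [40, 160, 640, 2560, 10240]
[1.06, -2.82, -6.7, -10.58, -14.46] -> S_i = 1.06 + -3.88*i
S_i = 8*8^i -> [8, 64, 512, 4096, 32768]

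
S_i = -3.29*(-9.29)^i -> [-3.29, 30.56, -283.94, 2637.81, -24505.23]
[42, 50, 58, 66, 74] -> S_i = 42 + 8*i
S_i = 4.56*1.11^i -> [4.56, 5.06, 5.62, 6.24, 6.92]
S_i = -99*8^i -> [-99, -792, -6336, -50688, -405504]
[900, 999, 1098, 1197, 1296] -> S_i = 900 + 99*i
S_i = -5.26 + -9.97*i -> [-5.26, -15.23, -25.2, -35.17, -45.14]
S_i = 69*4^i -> [69, 276, 1104, 4416, 17664]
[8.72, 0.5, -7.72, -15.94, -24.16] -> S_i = 8.72 + -8.22*i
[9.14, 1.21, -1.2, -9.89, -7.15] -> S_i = Random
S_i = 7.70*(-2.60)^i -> [7.7, -20.02, 52.05, -135.34, 351.87]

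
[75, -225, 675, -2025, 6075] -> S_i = 75*-3^i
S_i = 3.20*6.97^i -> [3.2, 22.3, 155.46, 1083.55, 7552.33]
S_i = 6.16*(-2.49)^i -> [6.16, -15.34, 38.19, -95.1, 236.8]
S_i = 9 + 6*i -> [9, 15, 21, 27, 33]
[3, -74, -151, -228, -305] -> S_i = 3 + -77*i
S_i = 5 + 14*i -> [5, 19, 33, 47, 61]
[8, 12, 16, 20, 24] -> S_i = 8 + 4*i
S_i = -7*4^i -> [-7, -28, -112, -448, -1792]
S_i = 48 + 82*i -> [48, 130, 212, 294, 376]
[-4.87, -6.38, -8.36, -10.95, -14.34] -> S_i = -4.87*1.31^i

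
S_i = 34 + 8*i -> [34, 42, 50, 58, 66]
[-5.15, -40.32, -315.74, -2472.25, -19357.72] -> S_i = -5.15*7.83^i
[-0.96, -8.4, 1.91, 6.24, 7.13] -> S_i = Random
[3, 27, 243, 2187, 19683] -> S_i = 3*9^i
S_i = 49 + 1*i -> [49, 50, 51, 52, 53]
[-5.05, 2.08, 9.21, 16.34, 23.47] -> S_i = -5.05 + 7.13*i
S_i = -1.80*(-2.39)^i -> [-1.8, 4.3, -10.28, 24.57, -58.73]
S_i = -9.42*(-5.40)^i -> [-9.42, 50.87, -274.69, 1483.31, -8009.88]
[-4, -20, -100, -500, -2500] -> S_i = -4*5^i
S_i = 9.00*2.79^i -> [9.0, 25.11, 70.06, 195.46, 545.33]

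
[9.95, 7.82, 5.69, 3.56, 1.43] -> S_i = 9.95 + -2.13*i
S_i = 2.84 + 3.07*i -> [2.84, 5.91, 8.98, 12.05, 15.12]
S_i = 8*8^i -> [8, 64, 512, 4096, 32768]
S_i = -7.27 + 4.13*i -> [-7.27, -3.14, 0.99, 5.12, 9.25]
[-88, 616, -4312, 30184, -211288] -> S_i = -88*-7^i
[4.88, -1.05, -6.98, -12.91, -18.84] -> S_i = 4.88 + -5.93*i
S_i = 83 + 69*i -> [83, 152, 221, 290, 359]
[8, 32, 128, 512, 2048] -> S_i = 8*4^i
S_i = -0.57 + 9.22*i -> [-0.57, 8.65, 17.87, 27.09, 36.31]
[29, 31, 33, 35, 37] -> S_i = 29 + 2*i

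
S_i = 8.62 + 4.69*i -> [8.62, 13.31, 18.0, 22.69, 27.38]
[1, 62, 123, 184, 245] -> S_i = 1 + 61*i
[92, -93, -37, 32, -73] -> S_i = Random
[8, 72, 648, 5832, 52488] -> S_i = 8*9^i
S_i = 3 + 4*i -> [3, 7, 11, 15, 19]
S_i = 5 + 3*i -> [5, 8, 11, 14, 17]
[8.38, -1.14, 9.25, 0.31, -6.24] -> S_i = Random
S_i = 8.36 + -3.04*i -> [8.36, 5.32, 2.28, -0.76, -3.8]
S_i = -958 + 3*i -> [-958, -955, -952, -949, -946]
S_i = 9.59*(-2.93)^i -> [9.59, -28.1, 82.33, -241.22, 706.79]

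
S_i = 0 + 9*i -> [0, 9, 18, 27, 36]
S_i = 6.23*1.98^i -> [6.23, 12.34, 24.42, 48.36, 95.75]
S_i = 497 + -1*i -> [497, 496, 495, 494, 493]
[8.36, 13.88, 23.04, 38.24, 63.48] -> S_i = 8.36*1.66^i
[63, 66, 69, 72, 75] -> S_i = 63 + 3*i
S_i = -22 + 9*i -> [-22, -13, -4, 5, 14]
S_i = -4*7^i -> [-4, -28, -196, -1372, -9604]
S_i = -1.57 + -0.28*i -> [-1.57, -1.85, -2.13, -2.41, -2.69]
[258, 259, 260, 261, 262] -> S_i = 258 + 1*i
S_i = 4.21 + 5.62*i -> [4.21, 9.83, 15.45, 21.07, 26.69]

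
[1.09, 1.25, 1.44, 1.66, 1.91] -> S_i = 1.09*1.15^i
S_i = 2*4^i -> [2, 8, 32, 128, 512]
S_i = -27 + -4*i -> [-27, -31, -35, -39, -43]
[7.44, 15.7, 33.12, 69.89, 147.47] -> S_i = 7.44*2.11^i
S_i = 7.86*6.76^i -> [7.86, 53.13, 359.18, 2428.08, 16413.81]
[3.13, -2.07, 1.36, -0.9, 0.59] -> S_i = 3.13*(-0.66)^i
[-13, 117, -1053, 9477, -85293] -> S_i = -13*-9^i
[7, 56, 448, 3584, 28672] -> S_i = 7*8^i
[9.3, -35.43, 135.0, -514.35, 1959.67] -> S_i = 9.30*(-3.81)^i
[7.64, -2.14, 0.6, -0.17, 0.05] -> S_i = 7.64*(-0.28)^i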